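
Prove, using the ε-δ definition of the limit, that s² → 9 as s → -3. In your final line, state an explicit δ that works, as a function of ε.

Fix ε > 0. We seek δ > 0 with 0 < |s + 3| < δ ⇒ |s² − 9| < ε.
Factor: s² − 9 = (s + 3)(s - 3), so |s² − 9| = |s + 3|·|s - 3|.
Restrict δ ≤ 1. Then |s + 3| < 1 gives |s| < 4, so by the triangle inequality |s - 3| ≤ 4 + 3 = 7.
Hence |s² − 9| ≤ 7|s + 3|, which is < ε once |s + 3| < ε/7.
Take δ = min(1, ε/7). If 0 < |s + 3| < δ then both bounds hold and |s² − 9| ≤ 7|s + 3| < 7·(ε/7) = ε.

δ = min(1, ε/7)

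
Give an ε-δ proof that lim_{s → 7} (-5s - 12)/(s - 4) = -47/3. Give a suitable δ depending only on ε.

Fix ε > 0. We want δ > 0 with 0 < |s − 7| < δ ⇒ |(-5s - 12)/(s - 4) + 47/3| < ε.
Combining over a common denominator, (-5s - 12)/(s - 4) + 47/3 = [(-5s - 12)·3 − (-47)·(s - 4)] / [3·(s - 4)] = 32(s − 7) / (3(s - 4)).
So |(-5s - 12)/(s - 4) + 47/3| = 32|s − 7| / (3·|s − 4|).
Require δ ≤ 3/2, so |s − 4| ≥ |3| − |s − 7| > 3 − 3/2 = 3/2.
Hence |(-5s - 12)/(s - 4) + 47/3| < 32|s − 7|/(3·(3/2)) = (64/9)|s − 7|, which is < ε once |s − 7| < (9/64)ε.
Take δ = min(3/2, (9/64)ε). Then 0 < |s − 7| < δ forces both bounds, so |(-5s - 12)/(s - 4) + 47/3| < ε.

δ = min(3/2, (9/64)ε)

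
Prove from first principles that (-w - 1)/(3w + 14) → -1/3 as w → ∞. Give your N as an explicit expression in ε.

Fix ε > 0. We seek N > 0 such that w > N implies |(-w - 1)/(3w + 14) + 1/3| < ε.
(-w - 1)/(3w + 14) + 1/3 = (3(-w - 1) − (-1)(3w + 14)) / (3(3w + 14)) = 11/(3(3w + 14)).
For w > 0 we have 3w + 14 > 3w, so |(-w - 1)/(3w + 14) + 1/3| = 11/(3(3w + 14)) < 11/(3·3w) = (11/9)/w.
Thus |(-w - 1)/(3w + 14) + 1/3| < ε whenever w > (11/9)/ε.
Take N = (11/9)/ε. If w > N then |(-w - 1)/(3w + 14) + 1/3| < (11/9)/w < ε.

N = (11/9)/ε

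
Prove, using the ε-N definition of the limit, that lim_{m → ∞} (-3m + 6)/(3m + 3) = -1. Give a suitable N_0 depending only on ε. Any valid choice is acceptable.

Suppose ε > 0. For m ≥ 1, |(-3m + 6)/(3m + 3) + 1| = |27|/(3(3m + 3)) = 27/(3(3m + 3)).
Since 3m + 3 ≥ 3m for m ≥ 1, this is ≤ 27/(3·3m) = 3/m.
So |(-3m + 6)/(3m + 3) + 1| < ε whenever m > 3/ε.
Take N_0 = 3/ε. If m > N_0 then |(-3m + 6)/(3m + 3) + 1| ≤ 3/m < ε.

N_0 = 3/ε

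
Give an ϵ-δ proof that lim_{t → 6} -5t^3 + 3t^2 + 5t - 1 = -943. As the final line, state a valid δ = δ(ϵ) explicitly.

δ = min(1, ϵ/591)

Let ϵ > 0 be given. We want δ > 0 such that 0 < |t − 6| < δ implies |(-5t^3 + 3t^2 + 5t - 1) + 943| < ϵ.
(-5t^3 + 3t^2 + 5t - 1) + 943 = -5t^3 + 3t^2 + 5t + 942 = (t − 6)(-5t^2 - 27t - 157).
So |(-5t^3 + 3t^2 + 5t - 1) + 943| = |t − 6|·|-5t^2 - 27t - 157|.
Assume first that |t − 6| < 1, so |t| < 7. Then |-5t^2 - 27t - 157| ≤ 5·7^2 + 27·7 + 157 = 591.
Hence |(-5t^3 + 3t^2 + 5t - 1) + 943| ≤ 591|t − 6| < ϵ provided |t − 6| < ϵ/591.
Take δ = min(1, ϵ/591). Then 0 < |t − 6| < δ gives both |t − 6| < 1 and |t − 6| < ϵ/591, so |(-5t^3 + 3t^2 + 5t - 1) + 943| < ϵ.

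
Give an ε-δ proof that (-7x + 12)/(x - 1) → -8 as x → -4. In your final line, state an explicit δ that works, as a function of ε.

δ = min(5/2, (5/2)ε)

Fix ε > 0. We want δ > 0 with 0 < |x + 4| < δ ⇒ |(-7x + 12)/(x - 1) + 8| < ε.
Combining over a common denominator, (-7x + 12)/(x - 1) + 8 = [(-7x + 12)·(-5) − 40·(x - 1)] / [(-5)·(x - 1)] = -5(x + 4) / ((-5)(x - 1)).
So |(-7x + 12)/(x - 1) + 8| = 5|x + 4| / (5·|x − 1|).
Require δ ≤ 5/2, so |x − 1| ≥ |-5| − |x + 4| > 5 − 5/2 = 5/2.
Hence |(-7x + 12)/(x - 1) + 8| < 5|x + 4|/(5·(5/2)) = (2/5)|x + 4|, which is < ε once |x + 4| < (5/2)ε.
Take δ = min(5/2, (5/2)ε). Then 0 < |x + 4| < δ forces both bounds, so |(-7x + 12)/(x - 1) + 8| < ε.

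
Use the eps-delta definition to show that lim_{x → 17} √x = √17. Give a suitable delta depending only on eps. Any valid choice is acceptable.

Let eps > 0 be given. We want delta > 0 such that 0 < |x − 17| < delta implies |√x − √17| < eps.
Rationalise: √x − √17 = (x − 17)/(√x + √17), so |√x − √17| = |x − 17|/(√x + √17).
Restrict delta ≤ 17 so that |x − 17| < 17 forces x > 0, and then √x + √17 > √17.
Hence |√x − √17| < |x − 17|/√17, which is < eps once |x − 17| < √17·eps.
Take delta = min(17, √17·eps). If 0 < |x − 17| < delta then x > 0 and |√x − √17| < |x − 17|/√17 < eps.

delta = min(17, √17·eps)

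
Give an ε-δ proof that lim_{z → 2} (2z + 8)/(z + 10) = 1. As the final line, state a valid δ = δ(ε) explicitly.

δ = min(6, 6ε)

Fix ε > 0. We want δ > 0 with 0 < |z − 2| < δ ⇒ |(2z + 8)/(z + 10) − 1| < ε.
Combining over a common denominator, (2z + 8)/(z + 10) − 1 = [(2z + 8)·12 − 12·(z + 10)] / [12·(z + 10)] = 12(z − 2) / (12(z + 10)).
So |(2z + 8)/(z + 10) − 1| = 12|z − 2| / (12·|z + 10|).
Restrict δ ≤ 6. Then |z − 2| < 6 gives |z + 10| = |(z − 2) + 12| ≥ 12 − 6 = 6.
Hence |(2z + 8)/(z + 10) − 1| < 12|z − 2|/(12·6) = (1/6)|z − 2|, which is < ε once |z − 2| < 6ε.
Take δ = min(6, 6ε). Then 0 < |z − 2| < δ forces both bounds, so |(2z + 8)/(z + 10) − 1| < ε.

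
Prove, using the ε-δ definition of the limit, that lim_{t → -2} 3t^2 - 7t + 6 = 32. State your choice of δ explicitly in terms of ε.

δ = min(1, ε/22)

Let ε > 0 be given. We want δ > 0 such that 0 < |t + 2| < δ implies |(3t^2 - 7t + 6) − 32| < ε.
(3t^2 - 7t + 6) − 32 = 3t^2 - 7t - 26 = (t + 2)(3t - 13).
So |(3t^2 - 7t + 6) − 32| = |t + 2|·|3t - 13|.
Assume first that |t + 2| < 1, so |t| < 3. Then |3t - 13| ≤ 3·3 + 13 = 22.
Hence |(3t^2 - 7t + 6) − 32| ≤ 22|t + 2| < ε provided |t + 2| < ε/22.
Take δ = min(1, ε/22). Then 0 < |t + 2| < δ gives both |t + 2| < 1 and |t + 2| < ε/22, so |(3t^2 - 7t + 6) − 32| < ε.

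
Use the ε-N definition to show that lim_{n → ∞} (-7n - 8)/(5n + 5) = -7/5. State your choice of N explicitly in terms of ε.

N = (1/5)/ε

Let ε > 0. For n ≥ 1, |(-7n - 8)/(5n + 5) + 7/5| = |-5|/(5(5n + 5)) = 5/(5(5n + 5)).
Since 5n + 5 ≥ 5n for n ≥ 1, this is ≤ 5/(5·5n) = (1/5)/n.
So |(-7n - 8)/(5n + 5) + 7/5| < ε whenever n > (1/5)/ε.
Take N = (1/5)/ε. If n > N then |(-7n - 8)/(5n + 5) + 7/5| ≤ (1/5)/n < ε.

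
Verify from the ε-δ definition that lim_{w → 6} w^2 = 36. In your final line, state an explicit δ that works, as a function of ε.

δ = min(1, ε/13)

Let ε > 0. We seek δ > 0 with 0 < |w − 6| < δ ⇒ |w^2 − 36| < ε.
Factor: w^2 − 36 = (w − 6)(w + 6), so |w^2 − 36| = |w − 6|·|w + 6|.
Restrict δ ≤ 1. Then |w − 6| < 1 gives |w| < 7, so by the triangle inequality |w + 6| ≤ 7 + 6 = 13.
Hence |w^2 − 36| ≤ 13|w − 6|, which is < ε once |w − 6| < ε/13.
Take δ = min(1, ε/13). If 0 < |w − 6| < δ then both bounds hold and |w^2 − 36| ≤ 13|w − 6| < 13·(ε/13) = ε.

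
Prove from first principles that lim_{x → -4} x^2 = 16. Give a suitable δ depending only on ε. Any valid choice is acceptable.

δ = min(1, ε/9)

Fix ε > 0. We seek δ > 0 with 0 < |x + 4| < δ ⇒ |x^2 − 16| < ε.
Factor: x^2 − 16 = (x + 4)(x - 4), so |x^2 − 16| = |x + 4|·|x - 4|.
Restrict δ ≤ 1. Then |x + 4| < 1 gives |x| < 5, so by the triangle inequality |x - 4| ≤ 5 + 4 = 9.
Hence |x^2 − 16| ≤ 9|x + 4|, which is < ε once |x + 4| < ε/9.
Take δ = min(1, ε/9). If 0 < |x + 4| < δ then both bounds hold and |x^2 − 16| ≤ 9|x + 4| < 9·(ε/9) = ε.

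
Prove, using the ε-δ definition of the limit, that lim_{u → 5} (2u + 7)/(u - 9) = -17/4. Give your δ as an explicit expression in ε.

δ = min(2, (8/25)ε)

Suppose ε > 0. We want δ > 0 with 0 < |u − 5| < δ ⇒ |(2u + 7)/(u - 9) + 17/4| < ε.
Combining over a common denominator, (2u + 7)/(u - 9) + 17/4 = [(2u + 7)·(-4) − 17·(u - 9)] / [(-4)·(u - 9)] = -25(u − 5) / ((-4)(u - 9)).
So |(2u + 7)/(u - 9) + 17/4| = 25|u − 5| / (4·|u − 9|).
Restrict δ ≤ 2. Then |u − 5| < 2 gives |u − 9| = |(u − 5) + (-4)| ≥ 4 − 2 = 2.
Hence |(2u + 7)/(u - 9) + 17/4| < 25|u − 5|/(4·2) = (25/8)|u − 5|, which is < ε once |u − 5| < (8/25)ε.
Take δ = min(2, (8/25)ε). Then 0 < |u − 5| < δ forces both bounds, so |(2u + 7)/(u - 9) + 17/4| < ε.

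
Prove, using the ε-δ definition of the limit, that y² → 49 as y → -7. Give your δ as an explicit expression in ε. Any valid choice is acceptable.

δ = min(2, ε/16)

Fix ε > 0. We seek δ > 0 with 0 < |y + 7| < δ ⇒ |y² − 49| < ε.
Factor: y² − 49 = (y + 7)(y - 7), so |y² − 49| = |y + 7|·|y - 7|.
Impose δ ≤ 2 so that |y| < 9; then |y - 7| ≤ 16.
Hence |y² − 49| ≤ 16|y + 7|, which is < ε once |y + 7| < ε/16.
Take δ = min(2, ε/16). If 0 < |y + 7| < δ then both bounds hold and |y² − 49| ≤ 16|y + 7| < 16·(ε/16) = ε.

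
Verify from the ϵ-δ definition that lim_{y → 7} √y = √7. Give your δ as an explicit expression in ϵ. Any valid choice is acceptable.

δ = min(7, √7·ϵ)

Let ϵ > 0 be given. We want δ > 0 such that 0 < |y − 7| < δ implies |√y − √7| < ϵ.
Multiplying by the conjugate, |√y − √7| = |y − 7|/(√y + √7).
Restrict δ ≤ 7 so that |y − 7| < 7 forces y > 0, and then √y + √7 > √7.
Hence |√y − √7| < |y − 7|/√7, which is < ϵ once |y − 7| < √7·ϵ.
Take δ = min(7, √7·ϵ). If 0 < |y − 7| < δ then y > 0 and |√y − √7| < |y − 7|/√7 < ϵ.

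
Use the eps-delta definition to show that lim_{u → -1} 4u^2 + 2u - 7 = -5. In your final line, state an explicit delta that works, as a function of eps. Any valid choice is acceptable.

delta = min(2, eps/14)

Suppose eps > 0. We want delta > 0 such that 0 < |u + 1| < delta implies |(4u^2 + 2u - 7) + 5| < eps.
(4u^2 + 2u - 7) + 5 = 4u^2 + 2u - 2 = (u + 1)(4u - 2).
So |(4u^2 + 2u - 7) + 5| = |u + 1|·|4u - 2|.
Assume first that |u + 1| < 2, so |u| < 3. Then |4u - 2| ≤ 4·3 + 2 = 14.
Hence |(4u^2 + 2u - 7) + 5| ≤ 14|u + 1| < eps provided |u + 1| < eps/14.
Take delta = min(2, eps/14). Then 0 < |u + 1| < delta gives both |u + 1| < 2 and |u + 1| < eps/14, so |(4u^2 + 2u - 7) + 5| < eps.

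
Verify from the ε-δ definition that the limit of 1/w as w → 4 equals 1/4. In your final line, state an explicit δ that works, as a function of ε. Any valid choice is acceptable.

Let ε > 0. We seek δ > 0 such that 0 < |w − 4| < δ implies |1/w − (1/4)| < ε.
|1/w − (1/4)| = |4 − w|/(4·|w|) = |w − 4|/(4|w|).
Restrict δ ≤ 2. Then |w − 4| < 2 gives |w| > 2, so 4|w| > 8.
Then |1/w − (1/4)| < |w − 4|/8, which is < ε when |w − 4| < 8ε.
Take δ = min(2, 8ε). Then 0 < |w − 4| < δ gives both |w − 4| < 2 and |w − 4| < 8ε, so |1/w − (1/4)| < ε.

δ = min(2, 8ε)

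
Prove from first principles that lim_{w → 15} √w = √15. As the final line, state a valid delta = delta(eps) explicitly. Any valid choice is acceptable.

delta = min(15, √15·eps)

Let eps > 0 be given. We want delta > 0 such that 0 < |w − 15| < delta implies |√w − √15| < eps.
Multiplying by the conjugate, |√w − √15| = |w − 15|/(√w + √15).
Restrict delta ≤ 15 so that |w − 15| < 15 forces w > 0, and then √w + √15 > √15.
Hence |√w − √15| < |w − 15|/√15, which is < eps once |w − 15| < √15·eps.
Take delta = min(15, √15·eps). If 0 < |w − 15| < delta then w > 0 and |√w − √15| < |w − 15|/√15 < eps.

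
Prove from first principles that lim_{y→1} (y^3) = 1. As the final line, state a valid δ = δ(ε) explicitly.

δ = min(2, ε/13)

Let ε > 0 be given. We seek δ > 0 with 0 < |y − 1| < δ ⇒ |y^3 − 1| < ε.
Factor: y^3 − 1 = (y − 1)(y^2 + y + 1), so |y^3 − 1| = |y − 1|·|y^2 + y + 1|.
Restrict δ ≤ 2. Then |y − 1| < 2 gives |y| < 3, so by the triangle inequality |y^2 + y + 1| ≤ 3^2 + 3 + 1 = 13.
Hence |y^3 − 1| ≤ 13|y − 1|, which is < ε once |y − 1| < ε/13.
Take δ = min(2, ε/13). If 0 < |y − 1| < δ then both bounds hold and |y^3 − 1| ≤ 13|y − 1| < 13·(ε/13) = ε.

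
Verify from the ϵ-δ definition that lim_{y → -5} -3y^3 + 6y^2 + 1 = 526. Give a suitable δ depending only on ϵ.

Suppose ϵ > 0. We want δ > 0 such that 0 < |y + 5| < δ implies |(-3y^3 + 6y^2 + 1) − 526| < ϵ.
(-3y^3 + 6y^2 + 1) − 526 = -3y^3 + 6y^2 - 525 = (y + 5)(-3y^2 + 21y - 105).
So |(-3y^3 + 6y^2 + 1) − 526| = |y + 5|·|-3y^2 + 21y - 105|.
Require δ ≤ 1. Then |y + 5| < 1 gives |y| < 6, and by the triangle inequality |-3y^2 + 21y - 105| ≤ 3·6^2 + 21·6 + 105 = 339.
Hence |(-3y^3 + 6y^2 + 1) − 526| ≤ 339|y + 5| < ϵ provided |y + 5| < ϵ/339.
Choosing δ = min(1, ϵ/339) ensures both conditions, hence |(-3y^3 + 6y^2 + 1) − 526| < ϵ.

δ = min(1, ϵ/339)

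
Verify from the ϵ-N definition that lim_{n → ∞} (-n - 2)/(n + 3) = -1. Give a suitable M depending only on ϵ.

M = 1/ϵ

Fix ϵ > 0. For n ≥ 1, |(-n - 2)/(n + 3) + 1| = |1|/((n + 3)) = 1/((n + 3)).
Since n + 3 ≥ n for n ≥ 1, this is ≤ 1/(n) = 1/n.
So |(-n - 2)/(n + 3) + 1| < ϵ whenever n > 1/ϵ.
Take M = 1/ϵ. If n > M then |(-n - 2)/(n + 3) + 1| ≤ 1/n < ϵ.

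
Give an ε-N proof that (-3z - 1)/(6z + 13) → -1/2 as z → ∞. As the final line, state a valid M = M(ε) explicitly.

Let ε > 0. We seek M > 0 such that z > M implies |(-3z - 1)/(6z + 13) + 1/2| < ε.
(-3z - 1)/(6z + 13) + 1/2 = (6(-3z - 1) − (-3)(6z + 13)) / (6(6z + 13)) = 33/(6(6z + 13)).
For z > 0 we have 6z + 13 > 6z, so |(-3z - 1)/(6z + 13) + 1/2| = 33/(6(6z + 13)) < 33/(6·6z) = (11/12)/z.
Thus |(-3z - 1)/(6z + 13) + 1/2| < ε whenever z > (11/12)/ε.
Take M = (11/12)/ε. If z > M then |(-3z - 1)/(6z + 13) + 1/2| < (11/12)/z < ε.

M = (11/12)/ε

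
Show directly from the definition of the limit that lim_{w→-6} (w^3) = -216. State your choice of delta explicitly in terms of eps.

delta = min(1, eps/127)

Let eps > 0. We seek delta > 0 with 0 < |w + 6| < delta ⇒ |w^3 + 216| < eps.
Factor: w^3 + 216 = (w + 6)(w^2 - 6w + 36), so |w^3 + 216| = |w + 6|·|w^2 - 6w + 36|.
Restrict delta ≤ 1. Then |w + 6| < 1 gives |w| < 7, so by the triangle inequality |w^2 - 6w + 36| ≤ 7^2 + 6·7 + 36 = 127.
Hence |w^3 + 216| ≤ 127|w + 6|, which is < eps once |w + 6| < eps/127.
Take delta = min(1, eps/127). If 0 < |w + 6| < delta then both bounds hold and |w^3 + 216| ≤ 127|w + 6| < 127·(eps/127) = eps.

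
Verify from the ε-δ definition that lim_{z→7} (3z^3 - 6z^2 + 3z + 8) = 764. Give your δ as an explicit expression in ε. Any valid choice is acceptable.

Suppose ε > 0. We want δ > 0 such that 0 < |z − 7| < δ implies |(3z^3 - 6z^2 + 3z + 8) − 764| < ε.
(3z^3 - 6z^2 + 3z + 8) − 764 = 3z^3 - 6z^2 + 3z - 756 = (z − 7)(3z^2 + 15z + 108).
So |(3z^3 - 6z^2 + 3z + 8) − 764| = |z − 7|·|3z^2 + 15z + 108|.
Assume first that |z − 7| < 1, so |z| < 8. Then |3z^2 + 15z + 108| ≤ 3·8^2 + 15·8 + 108 = 420.
Hence |(3z^3 - 6z^2 + 3z + 8) − 764| ≤ 420|z − 7| < ε provided |z − 7| < ε/420.
Take δ = min(1, ε/420). Then 0 < |z − 7| < δ gives both |z − 7| < 1 and |z − 7| < ε/420, so |(3z^3 - 6z^2 + 3z + 8) − 764| < ε.

δ = min(1, ε/420)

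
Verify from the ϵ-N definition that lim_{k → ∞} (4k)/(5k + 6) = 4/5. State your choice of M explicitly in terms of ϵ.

Fix ϵ > 0. For k ≥ 1, |(4k)/(5k + 6) − (4/5)| = |-24|/(5(5k + 6)) = 24/(5(5k + 6)).
Since 5k + 6 ≥ 5k for k ≥ 1, this is ≤ 24/(5·5k) = (24/25)/k.
So |(4k)/(5k + 6) − (4/5)| < ϵ whenever k > (24/25)/ϵ.
Take M = (24/25)/ϵ. If k > M then |(4k)/(5k + 6) − (4/5)| ≤ (24/25)/k < ϵ.

M = (24/25)/ϵ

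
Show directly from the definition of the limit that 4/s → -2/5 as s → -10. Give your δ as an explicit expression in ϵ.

δ = min(5, (25/2)ϵ)

Let ϵ > 0. We seek δ > 0 such that 0 < |s + 10| < δ implies |4/s + 2/5| < ϵ.
|4/s + 2/5| = 4·|-10 − s|/(10·|s|) = 4|s + 10|/(10|s|).
Require δ ≤ 5 so that |s| > 10 − 5 = 5, hence 10|s| > 50.
Then |4/s + 2/5| < 4|s + 10|/50, which is < ϵ when |s + 10| < (25/2)ϵ.
Take δ = min(5, (25/2)ϵ). Then 0 < |s + 10| < δ gives both |s + 10| < 5 and |s + 10| < (25/2)ϵ, so |4/s + 2/5| < ϵ.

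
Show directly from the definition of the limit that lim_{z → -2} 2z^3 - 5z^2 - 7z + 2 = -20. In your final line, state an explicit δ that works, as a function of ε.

δ = min(1, ε/56)

Let ε > 0 be given. We want δ > 0 such that 0 < |z + 2| < δ implies |(2z^3 - 5z^2 - 7z + 2) + 20| < ε.
(2z^3 - 5z^2 - 7z + 2) + 20 = 2z^3 - 5z^2 - 7z + 22 = (z + 2)(2z^2 - 9z + 11).
So |(2z^3 - 5z^2 - 7z + 2) + 20| = |z + 2|·|2z^2 - 9z + 11|.
Require δ ≤ 1. Then |z + 2| < 1 gives |z| < 3, and by the triangle inequality |2z^2 - 9z + 11| ≤ 2·3^2 + 9·3 + 11 = 56.
Hence |(2z^3 - 5z^2 - 7z + 2) + 20| ≤ 56|z + 2| < ε provided |z + 2| < ε/56.
Take δ = min(1, ε/56). Then 0 < |z + 2| < δ gives both |z + 2| < 1 and |z + 2| < ε/56, so |(2z^3 - 5z^2 - 7z + 2) + 20| < ε.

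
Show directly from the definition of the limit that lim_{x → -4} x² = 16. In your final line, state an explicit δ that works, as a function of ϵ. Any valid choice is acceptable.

δ = min(1, ϵ/9)

Let ϵ > 0. We seek δ > 0 with 0 < |x + 4| < δ ⇒ |x² − 16| < ϵ.
Factor: x² − 16 = (x + 4)(x - 4), so |x² − 16| = |x + 4|·|x - 4|.
Restrict δ ≤ 1. Then |x + 4| < 1 gives |x| < 5, so by the triangle inequality |x - 4| ≤ 5 + 4 = 9.
Hence |x² − 16| ≤ 9|x + 4|, which is < ϵ once |x + 4| < ϵ/9.
Take δ = min(1, ϵ/9). If 0 < |x + 4| < δ then both bounds hold and |x² − 16| ≤ 9|x + 4| < 9·(ϵ/9) = ϵ.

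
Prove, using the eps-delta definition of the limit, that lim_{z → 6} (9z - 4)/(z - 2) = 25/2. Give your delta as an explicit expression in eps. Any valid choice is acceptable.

delta = min(2, (4/7)eps)

Let eps > 0 be given. We want delta > 0 with 0 < |z − 6| < delta ⇒ |(9z - 4)/(z - 2) − (25/2)| < eps.
Combining over a common denominator, (9z - 4)/(z - 2) − (25/2) = [(9z - 4)·4 − 50·(z - 2)] / [4·(z - 2)] = -14(z − 6) / (4(z - 2)).
So |(9z - 4)/(z - 2) − (25/2)| = 14|z − 6| / (4·|z − 2|).
Restrict delta ≤ 2. Then |z − 6| < 2 gives |z − 2| = |(z − 6) + 4| ≥ 4 − 2 = 2.
Hence |(9z - 4)/(z - 2) − (25/2)| < 14|z − 6|/(4·2) = (7/4)|z − 6|, which is < eps once |z − 6| < (4/7)eps.
Take delta = min(2, (4/7)eps). Then 0 < |z − 6| < delta forces both bounds, so |(9z - 4)/(z - 2) − (25/2)| < eps.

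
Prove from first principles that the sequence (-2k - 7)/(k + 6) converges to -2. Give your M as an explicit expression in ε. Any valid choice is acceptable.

M = 5/ε

Suppose ε > 0. For k ≥ 1, |(-2k - 7)/(k + 6) + 2| = |5|/((k + 6)) = 5/((k + 6)).
Since k + 6 ≥ k for k ≥ 1, this is ≤ 5/(k) = 5/k.
So |(-2k - 7)/(k + 6) + 2| < ε whenever k > 5/ε.
Take M = 5/ε. If k > M then |(-2k - 7)/(k + 6) + 2| ≤ 5/k < ε.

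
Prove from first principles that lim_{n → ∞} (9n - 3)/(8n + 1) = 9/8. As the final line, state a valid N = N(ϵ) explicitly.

N = (33/64)/ϵ

Let ϵ > 0 be given. For n ≥ 1, |(9n - 3)/(8n + 1) − (9/8)| = |-33|/(8(8n + 1)) = 33/(8(8n + 1)).
Since 8n + 1 ≥ 8n for n ≥ 1, this is ≤ 33/(8·8n) = (33/64)/n.
So |(9n - 3)/(8n + 1) − (9/8)| < ϵ whenever n > (33/64)/ϵ.
Take N = (33/64)/ϵ. If n > N then |(9n - 3)/(8n + 1) − (9/8)| ≤ (33/64)/n < ϵ.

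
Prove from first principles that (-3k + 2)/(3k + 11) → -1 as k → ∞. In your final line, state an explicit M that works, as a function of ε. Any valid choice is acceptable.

Let ε > 0. For k ≥ 1, |(-3k + 2)/(3k + 11) + 1| = |39|/(3(3k + 11)) = 39/(3(3k + 11)).
Since 3k + 11 ≥ 3k for k ≥ 1, this is ≤ 39/(3·3k) = (13/3)/k.
So |(-3k + 2)/(3k + 11) + 1| < ε whenever k > (13/3)/ε.
Take M = (13/3)/ε. If k > M then |(-3k + 2)/(3k + 11) + 1| ≤ (13/3)/k < ε.

M = (13/3)/ε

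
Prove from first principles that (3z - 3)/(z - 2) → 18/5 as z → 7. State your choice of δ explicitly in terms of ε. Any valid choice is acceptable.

δ = min(5/2, (25/6)ε)

Let ε > 0 be given. We want δ > 0 with 0 < |z − 7| < δ ⇒ |(3z - 3)/(z - 2) − (18/5)| < ε.
Combining over a common denominator, (3z - 3)/(z - 2) − (18/5) = [(3z - 3)·5 − 18·(z - 2)] / [5·(z - 2)] = -3(z − 7) / (5(z - 2)).
So |(3z - 3)/(z - 2) − (18/5)| = 3|z − 7| / (5·|z − 2|).
Restrict δ ≤ 5/2. Then |z − 7| < 5/2 gives |z − 2| = |(z − 7) + 5| ≥ 5 − 5/2 = 5/2.
Hence |(3z - 3)/(z - 2) − (18/5)| < 3|z − 7|/(5·(5/2)) = (6/25)|z − 7|, which is < ε once |z − 7| < (25/6)ε.
Take δ = min(5/2, (25/6)ε). Then 0 < |z − 7| < δ forces both bounds, so |(3z - 3)/(z - 2) − (18/5)| < ε.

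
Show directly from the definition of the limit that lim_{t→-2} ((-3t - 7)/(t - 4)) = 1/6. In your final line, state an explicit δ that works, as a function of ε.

Suppose ε > 0. We want δ > 0 with 0 < |t + 2| < δ ⇒ |(-3t - 7)/(t - 4) − (1/6)| < ε.
Combining over a common denominator, (-3t - 7)/(t - 4) − (1/6) = [(-3t - 7)·(-6) − (-1)·(t - 4)] / [(-6)·(t - 4)] = 19(t + 2) / ((-6)(t - 4)).
So |(-3t - 7)/(t - 4) − (1/6)| = 19|t + 2| / (6·|t − 4|).
Require δ ≤ 3, so |t − 4| ≥ |-6| − |t + 2| > 6 − 3 = 3.
Hence |(-3t - 7)/(t - 4) − (1/6)| < 19|t + 2|/(6·3) = (19/18)|t + 2|, which is < ε once |t + 2| < (18/19)ε.
Take δ = min(3, (18/19)ε). Then 0 < |t + 2| < δ forces both bounds, so |(-3t - 7)/(t - 4) − (1/6)| < ε.

δ = min(3, (18/19)ε)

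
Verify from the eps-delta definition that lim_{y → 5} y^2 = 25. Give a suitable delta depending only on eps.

Suppose eps > 0. We seek delta > 0 with 0 < |y − 5| < delta ⇒ |y^2 − 25| < eps.
Factor: y^2 − 25 = (y − 5)(y + 5), so |y^2 − 25| = |y − 5|·|y + 5|.
Impose delta ≤ 2 so that |y| < 7; then |y + 5| ≤ 12.
Hence |y^2 − 25| ≤ 12|y − 5|, which is < eps once |y − 5| < eps/12.
Take delta = min(2, eps/12). If 0 < |y − 5| < delta then both bounds hold and |y^2 − 25| ≤ 12|y − 5| < 12·(eps/12) = eps.

delta = min(2, eps/12)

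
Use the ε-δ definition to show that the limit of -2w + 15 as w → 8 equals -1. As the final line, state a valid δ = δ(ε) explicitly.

δ = ε/2

Let ε > 0. We need δ > 0 so that 0 < |w − 8| < δ implies |(-2w + 15) + 1| < ε.
Since (-2w + 15) + 1 = -2(w − 8), we have |(-2w + 15) + 1| = 2|w − 8|.
So 2|w − 8| < ε exactly when |w − 8| < ε/2.
Take δ = ε/2. If 0 < |w − 8| < δ then |(-2w + 15) + 1| = 2|w − 8| < 2·(ε/2) = ε.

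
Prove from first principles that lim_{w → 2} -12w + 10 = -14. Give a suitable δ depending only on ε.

δ = ε/12

Suppose ε > 0. We need δ > 0 so that 0 < |w − 2| < δ implies |(-12w + 10) + 14| < ε.
Since (-12w + 10) + 14 = -12(w − 2), we have |(-12w + 10) + 14| = 12|w − 2|.
So 12|w − 2| < ε exactly when |w − 2| < ε/12.
Choosing δ = ε/12 gives |(-12w + 10) + 14| = 12|w − 2| < ε whenever |w − 2| < δ.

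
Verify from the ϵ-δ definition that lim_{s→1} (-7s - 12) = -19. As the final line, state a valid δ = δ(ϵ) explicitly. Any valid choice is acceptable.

δ = ϵ/7

Let ϵ > 0 be given. We need δ > 0 so that 0 < |s − 1| < δ implies |(-7s - 12) + 19| < ϵ.
Since (-7s - 12) + 19 = -7(s − 1), we have |(-7s - 12) + 19| = 7|s − 1|.
Thus it suffices that |s − 1| < ϵ/7.
Take δ = ϵ/7. If 0 < |s − 1| < δ then |(-7s - 12) + 19| = 7|s − 1| < 7·(ϵ/7) = ϵ.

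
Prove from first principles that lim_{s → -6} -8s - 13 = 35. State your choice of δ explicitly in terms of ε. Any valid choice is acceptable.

δ = ε/8

Fix ε > 0. We need δ > 0 so that 0 < |s + 6| < δ implies |(-8s - 13) − 35| < ε.
Since (-8s - 13) − 35 = -8(s + 6), we have |(-8s - 13) − 35| = 8|s + 6|.
Thus it suffices that |s + 6| < ε/8.
Take δ = ε/8. If 0 < |s + 6| < δ then |(-8s - 13) − 35| = 8|s + 6| < 8·(ε/8) = ε.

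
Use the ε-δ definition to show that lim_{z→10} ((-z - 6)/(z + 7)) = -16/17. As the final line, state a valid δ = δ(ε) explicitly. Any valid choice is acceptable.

δ = min(17/2, (289/2)ε)

Let ε > 0 be given. We want δ > 0 with 0 < |z − 10| < δ ⇒ |(-z - 6)/(z + 7) + 16/17| < ε.
Combining over a common denominator, (-z - 6)/(z + 7) + 16/17 = [(-z - 6)·17 − (-16)·(z + 7)] / [17·(z + 7)] = -1(z − 10) / (17(z + 7)).
So |(-z - 6)/(z + 7) + 16/17| = |z − 10| / (17·|z + 7|).
Restrict δ ≤ 17/2. Then |z − 10| < 17/2 gives |z + 7| = |(z − 10) + 17| ≥ 17 − 17/2 = 17/2.
Hence |(-z - 6)/(z + 7) + 16/17| < |z − 10|/(17·(17/2)) = (2/289)|z − 10|, which is < ε once |z − 10| < (289/2)ε.
Take δ = min(17/2, (289/2)ε). Then 0 < |z − 10| < δ forces both bounds, so |(-z - 6)/(z + 7) + 16/17| < ε.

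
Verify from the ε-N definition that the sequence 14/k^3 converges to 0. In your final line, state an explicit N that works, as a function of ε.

Fix ε > 0. For k ≥ 1, |14/k^3 − 0| = 14/k^3.
14/k^3 < ε ⇔ k^3 > 14/ε ⇔ k > (14/ε)^{1/3}.
Take N = (14/ε)^{1/3}. Then k > N implies 14/k^3 < ε.

N = (14/ε)^{1/3}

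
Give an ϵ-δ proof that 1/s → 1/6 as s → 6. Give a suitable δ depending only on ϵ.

Let ϵ > 0. We seek δ > 0 such that 0 < |s − 6| < δ implies |1/s − (1/6)| < ϵ.
|1/s − (1/6)| = |6 − s|/(6·|s|) = |s − 6|/(6|s|).
Restrict δ ≤ 3. Then |s − 6| < 3 gives |s| > 3, so 6|s| > 18.
Then |1/s − (1/6)| < |s − 6|/18, which is < ϵ when |s − 6| < 18ϵ.
Take δ = min(3, 18ϵ). Then 0 < |s − 6| < δ gives both |s − 6| < 3 and |s − 6| < 18ϵ, so |1/s − (1/6)| < ϵ.

δ = min(3, 18ϵ)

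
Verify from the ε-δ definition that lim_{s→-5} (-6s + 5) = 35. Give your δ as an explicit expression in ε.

Suppose ε > 0. We need δ > 0 so that 0 < |s + 5| < δ implies |(-6s + 5) − 35| < ε.
Since (-6s + 5) − 35 = -6(s + 5), we have |(-6s + 5) − 35| = 6|s + 5|.
So 6|s + 5| < ε exactly when |s + 5| < ε/6.
Take δ = ε/6. If 0 < |s + 5| < δ then |(-6s + 5) − 35| = 6|s + 5| < 6·(ε/6) = ε.

δ = ε/6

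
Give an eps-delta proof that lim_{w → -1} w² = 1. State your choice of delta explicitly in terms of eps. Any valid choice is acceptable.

Let eps > 0. We seek delta > 0 with 0 < |w + 1| < delta ⇒ |w² − 1| < eps.
Factor: w² − 1 = (w + 1)(w - 1), so |w² − 1| = |w + 1|·|w - 1|.
Restrict delta ≤ 1. Then |w + 1| < 1 gives |w| < 2, so by the triangle inequality |w - 1| ≤ 2 + 1 = 3.
Hence |w² − 1| ≤ 3|w + 1|, which is < eps once |w + 1| < eps/3.
Take delta = min(1, eps/3). If 0 < |w + 1| < delta then both bounds hold and |w² − 1| ≤ 3|w + 1| < 3·(eps/3) = eps.

delta = min(1, eps/3)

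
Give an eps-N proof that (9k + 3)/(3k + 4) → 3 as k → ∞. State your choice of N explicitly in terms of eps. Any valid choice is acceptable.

Let eps > 0. For k ≥ 1, |(9k + 3)/(3k + 4) − 3| = |-27|/(3(3k + 4)) = 27/(3(3k + 4)).
Since 3k + 4 ≥ 3k for k ≥ 1, this is ≤ 27/(3·3k) = 3/k.
So |(9k + 3)/(3k + 4) − 3| < eps whenever k > 3/eps.
Take N = 3/eps. If k > N then |(9k + 3)/(3k + 4) − 3| ≤ 3/k < eps.

N = 3/eps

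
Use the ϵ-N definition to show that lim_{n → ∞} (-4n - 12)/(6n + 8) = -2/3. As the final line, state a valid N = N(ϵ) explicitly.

N = (10/9)/ϵ

Let ϵ > 0 be given. For n ≥ 1, |(-4n - 12)/(6n + 8) + 2/3| = |-40|/(6(6n + 8)) = 40/(6(6n + 8)).
Since 6n + 8 ≥ 6n for n ≥ 1, this is ≤ 40/(6·6n) = (10/9)/n.
So |(-4n - 12)/(6n + 8) + 2/3| < ϵ whenever n > (10/9)/ϵ.
Take N = (10/9)/ϵ. If n > N then |(-4n - 12)/(6n + 8) + 2/3| ≤ (10/9)/n < ϵ.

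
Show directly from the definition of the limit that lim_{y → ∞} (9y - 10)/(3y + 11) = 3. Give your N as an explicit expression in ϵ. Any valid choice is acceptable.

N = (43/3)/ϵ

Fix ϵ > 0. We seek N > 0 such that y > N implies |(9y - 10)/(3y + 11) − 3| < ϵ.
(9y - 10)/(3y + 11) − 3 = (3(9y - 10) − 9(3y + 11)) / (3(3y + 11)) = -129/(3(3y + 11)).
For y > 0 we have 3y + 11 > 3y, so |(9y - 10)/(3y + 11) − 3| = 129/(3(3y + 11)) < 129/(3·3y) = (43/3)/y.
Thus |(9y - 10)/(3y + 11) − 3| < ϵ whenever y > (43/3)/ϵ.
Take N = (43/3)/ϵ. If y > N then |(9y - 10)/(3y + 11) − 3| < (43/3)/y < ϵ.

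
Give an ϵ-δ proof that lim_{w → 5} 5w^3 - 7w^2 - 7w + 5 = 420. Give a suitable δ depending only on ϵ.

Let ϵ > 0 be given. We want δ > 0 such that 0 < |w − 5| < δ implies |(5w^3 - 7w^2 - 7w + 5) − 420| < ϵ.
(5w^3 - 7w^2 - 7w + 5) − 420 = 5w^3 - 7w^2 - 7w - 415 = (w − 5)(5w^2 + 18w + 83).
So |(5w^3 - 7w^2 - 7w + 5) − 420| = |w − 5|·|5w^2 + 18w + 83|.
Assume first that |w − 5| < 1, so |w| < 6. Then |5w^2 + 18w + 83| ≤ 5·6^2 + 18·6 + 83 = 371.
Hence |(5w^3 - 7w^2 - 7w + 5) − 420| ≤ 371|w − 5| < ϵ provided |w − 5| < ϵ/371.
Choosing δ = min(1, ϵ/371) ensures both conditions, hence |(5w^3 - 7w^2 - 7w + 5) − 420| < ϵ.

δ = min(1, ϵ/371)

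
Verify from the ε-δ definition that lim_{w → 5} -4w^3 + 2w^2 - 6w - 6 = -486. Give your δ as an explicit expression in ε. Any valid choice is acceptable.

Let ε > 0 be given. We want δ > 0 such that 0 < |w − 5| < δ implies |(-4w^3 + 2w^2 - 6w - 6) + 486| < ε.
(-4w^3 + 2w^2 - 6w - 6) + 486 = -4w^3 + 2w^2 - 6w + 480 = (w − 5)(-4w^2 - 18w - 96).
So |(-4w^3 + 2w^2 - 6w - 6) + 486| = |w − 5|·|-4w^2 - 18w - 96|.
Assume first that |w − 5| < 1, so |w| < 6. Then |-4w^2 - 18w - 96| ≤ 4·6^2 + 18·6 + 96 = 348.
Hence |(-4w^3 + 2w^2 - 6w - 6) + 486| ≤ 348|w − 5| < ε provided |w − 5| < ε/348.
Take δ = min(1, ε/348). Then 0 < |w − 5| < δ gives both |w − 5| < 1 and |w − 5| < ε/348, so |(-4w^3 + 2w^2 - 6w - 6) + 486| < ε.

δ = min(1, ε/348)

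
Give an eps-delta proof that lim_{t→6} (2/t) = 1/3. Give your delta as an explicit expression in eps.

Let eps > 0. We seek delta > 0 such that 0 < |t − 6| < delta implies |2/t − (1/3)| < eps.
|2/t − (1/3)| = 2·|6 − t|/(6·|t|) = 2|t − 6|/(6|t|).
Restrict delta ≤ 3. Then |t − 6| < 3 gives |t| > 3, so 6|t| > 18.
Then |2/t − (1/3)| < 2|t − 6|/18, which is < eps when |t − 6| < 9eps.
Take delta = min(3, 9eps). Then 0 < |t − 6| < delta gives both |t − 6| < 3 and |t − 6| < 9eps, so |2/t − (1/3)| < eps.

delta = min(3, 9eps)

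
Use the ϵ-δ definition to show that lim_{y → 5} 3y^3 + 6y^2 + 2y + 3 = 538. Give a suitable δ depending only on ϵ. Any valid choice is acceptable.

Let ϵ > 0. We want δ > 0 such that 0 < |y − 5| < δ implies |(3y^3 + 6y^2 + 2y + 3) − 538| < ϵ.
(3y^3 + 6y^2 + 2y + 3) − 538 = 3y^3 + 6y^2 + 2y - 535 = (y − 5)(3y^2 + 21y + 107).
So |(3y^3 + 6y^2 + 2y + 3) − 538| = |y − 5|·|3y^2 + 21y + 107|.
Assume first that |y − 5| < 1, so |y| < 6. Then |3y^2 + 21y + 107| ≤ 3·6^2 + 21·6 + 107 = 341.
Hence |(3y^3 + 6y^2 + 2y + 3) − 538| ≤ 341|y − 5| < ϵ provided |y − 5| < ϵ/341.
Take δ = min(1, ϵ/341). Then 0 < |y − 5| < δ gives both |y − 5| < 1 and |y − 5| < ϵ/341, so |(3y^3 + 6y^2 + 2y + 3) − 538| < ϵ.

δ = min(1, ϵ/341)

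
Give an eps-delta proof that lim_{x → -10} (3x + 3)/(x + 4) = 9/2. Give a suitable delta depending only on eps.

delta = min(3, 2eps)

Fix eps > 0. We want delta > 0 with 0 < |x + 10| < delta ⇒ |(3x + 3)/(x + 4) − (9/2)| < eps.
Combining over a common denominator, (3x + 3)/(x + 4) − (9/2) = [(3x + 3)·(-6) − (-27)·(x + 4)] / [(-6)·(x + 4)] = 9(x + 10) / ((-6)(x + 4)).
So |(3x + 3)/(x + 4) − (9/2)| = 9|x + 10| / (6·|x + 4|).
Require delta ≤ 3, so |x + 4| ≥ |-6| − |x + 10| > 6 − 3 = 3.
Hence |(3x + 3)/(x + 4) − (9/2)| < 9|x + 10|/(6·3) = (1/2)|x + 10|, which is < eps once |x + 10| < 2eps.
Take delta = min(3, 2eps). Then 0 < |x + 10| < delta forces both bounds, so |(3x + 3)/(x + 4) − (9/2)| < eps.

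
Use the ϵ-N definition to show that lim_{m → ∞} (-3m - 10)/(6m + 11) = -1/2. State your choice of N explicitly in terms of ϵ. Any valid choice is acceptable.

N = (3/4)/ϵ

Fix ϵ > 0. For m ≥ 1, |(-3m - 10)/(6m + 11) + 1/2| = |-27|/(6(6m + 11)) = 27/(6(6m + 11)).
Since 6m + 11 ≥ 6m for m ≥ 1, this is ≤ 27/(6·6m) = (3/4)/m.
So |(-3m - 10)/(6m + 11) + 1/2| < ϵ whenever m > (3/4)/ϵ.
Take N = (3/4)/ϵ. If m > N then |(-3m - 10)/(6m + 11) + 1/2| ≤ (3/4)/m < ϵ.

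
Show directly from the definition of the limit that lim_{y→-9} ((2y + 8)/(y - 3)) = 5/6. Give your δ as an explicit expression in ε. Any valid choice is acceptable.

Suppose ε > 0. We want δ > 0 with 0 < |y + 9| < δ ⇒ |(2y + 8)/(y - 3) − (5/6)| < ε.
Combining over a common denominator, (2y + 8)/(y - 3) − (5/6) = [(2y + 8)·(-12) − (-10)·(y - 3)] / [(-12)·(y - 3)] = -14(y + 9) / ((-12)(y - 3)).
So |(2y + 8)/(y - 3) − (5/6)| = 14|y + 9| / (12·|y − 3|).
Restrict δ ≤ 6. Then |y + 9| < 6 gives |y − 3| = |(y + 9) + (-12)| ≥ 12 − 6 = 6.
Hence |(2y + 8)/(y - 3) − (5/6)| < 14|y + 9|/(12·6) = (7/36)|y + 9|, which is < ε once |y + 9| < (36/7)ε.
Take δ = min(6, (36/7)ε). Then 0 < |y + 9| < δ forces both bounds, so |(2y + 8)/(y - 3) − (5/6)| < ε.

δ = min(6, (36/7)ε)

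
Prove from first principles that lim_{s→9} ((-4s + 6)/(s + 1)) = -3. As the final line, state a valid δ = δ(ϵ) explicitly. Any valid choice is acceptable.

δ = min(5, 5ϵ)

Let ϵ > 0. We want δ > 0 with 0 < |s − 9| < δ ⇒ |(-4s + 6)/(s + 1) + 3| < ϵ.
Combining over a common denominator, (-4s + 6)/(s + 1) + 3 = [(-4s + 6)·10 − (-30)·(s + 1)] / [10·(s + 1)] = -10(s − 9) / (10(s + 1)).
So |(-4s + 6)/(s + 1) + 3| = 10|s − 9| / (10·|s + 1|).
Restrict δ ≤ 5. Then |s − 9| < 5 gives |s + 1| = |(s − 9) + 10| ≥ 10 − 5 = 5.
Hence |(-4s + 6)/(s + 1) + 3| < 10|s − 9|/(10·5) = (1/5)|s − 9|, which is < ϵ once |s − 9| < 5ϵ.
Take δ = min(5, 5ϵ). Then 0 < |s − 9| < δ forces both bounds, so |(-4s + 6)/(s + 1) + 3| < ϵ.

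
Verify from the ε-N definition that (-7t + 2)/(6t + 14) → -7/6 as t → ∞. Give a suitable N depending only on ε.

N = (55/18)/ε

Let ε > 0 be given. We seek N > 0 such that t > N implies |(-7t + 2)/(6t + 14) + 7/6| < ε.
(-7t + 2)/(6t + 14) + 7/6 = (6(-7t + 2) − (-7)(6t + 14)) / (6(6t + 14)) = 110/(6(6t + 14)).
For t > 0 we have 6t + 14 > 6t, so |(-7t + 2)/(6t + 14) + 7/6| = 110/(6(6t + 14)) < 110/(6·6t) = (55/18)/t.
Thus |(-7t + 2)/(6t + 14) + 7/6| < ε whenever t > (55/18)/ε.
Take N = (55/18)/ε. If t > N then |(-7t + 2)/(6t + 14) + 7/6| < (55/18)/t < ε.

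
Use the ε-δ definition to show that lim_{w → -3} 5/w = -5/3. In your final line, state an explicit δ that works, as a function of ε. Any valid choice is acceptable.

δ = min(3/2, (9/10)ε)

Let ε > 0. We seek δ > 0 such that 0 < |w + 3| < δ implies |5/w + 5/3| < ε.
|5/w + 5/3| = 5·|-3 − w|/(3·|w|) = 5|w + 3|/(3|w|).
Restrict δ ≤ 3/2. Then |w + 3| < 3/2 gives |w| > 3/2, so 3|w| > 9/2.
Then |5/w + 5/3| < 5|w + 3|/(9/2), which is < ε when |w + 3| < (9/10)ε.
Take δ = min(3/2, (9/10)ε). Then 0 < |w + 3| < δ gives both |w + 3| < 3/2 and |w + 3| < (9/10)ε, so |5/w + 5/3| < ε.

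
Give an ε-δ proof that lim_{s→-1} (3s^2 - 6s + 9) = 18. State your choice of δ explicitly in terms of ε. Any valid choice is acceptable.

δ = min(1, ε/15)

Let ε > 0 be given. We want δ > 0 such that 0 < |s + 1| < δ implies |(3s^2 - 6s + 9) − 18| < ε.
(3s^2 - 6s + 9) − 18 = 3s^2 - 6s - 9 = (s + 1)(3s - 9).
So |(3s^2 - 6s + 9) − 18| = |s + 1|·|3s - 9|.
Require δ ≤ 1. Then |s + 1| < 1 gives |s| < 2, and by the triangle inequality |3s - 9| ≤ 3·2 + 9 = 15.
Hence |(3s^2 - 6s + 9) − 18| ≤ 15|s + 1| < ε provided |s + 1| < ε/15.
Choosing δ = min(1, ε/15) ensures both conditions, hence |(3s^2 - 6s + 9) − 18| < ε.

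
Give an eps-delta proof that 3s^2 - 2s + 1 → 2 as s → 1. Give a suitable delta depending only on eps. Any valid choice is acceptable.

delta = min(1, eps/7)

Let eps > 0. We want delta > 0 such that 0 < |s − 1| < delta implies |(3s^2 - 2s + 1) − 2| < eps.
(3s^2 - 2s + 1) − 2 = 3s^2 - 2s - 1 = (s − 1)(3s + 1).
So |(3s^2 - 2s + 1) − 2| = |s − 1|·|3s + 1|.
Require delta ≤ 1. Then |s − 1| < 1 gives |s| < 2, and by the triangle inequality |3s + 1| ≤ 3·2 + 1 = 7.
Hence |(3s^2 - 2s + 1) − 2| ≤ 7|s − 1| < eps provided |s − 1| < eps/7.
Choosing delta = min(1, eps/7) ensures both conditions, hence |(3s^2 - 2s + 1) − 2| < eps.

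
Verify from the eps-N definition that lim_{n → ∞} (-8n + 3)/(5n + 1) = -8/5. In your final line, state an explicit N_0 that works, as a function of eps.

Fix eps > 0. For n ≥ 1, |(-8n + 3)/(5n + 1) + 8/5| = |23|/(5(5n + 1)) = 23/(5(5n + 1)).
Since 5n + 1 ≥ 5n for n ≥ 1, this is ≤ 23/(5·5n) = (23/25)/n.
So |(-8n + 3)/(5n + 1) + 8/5| < eps whenever n > (23/25)/eps.
Take N_0 = (23/25)/eps. If n > N_0 then |(-8n + 3)/(5n + 1) + 8/5| ≤ (23/25)/n < eps.

N_0 = (23/25)/eps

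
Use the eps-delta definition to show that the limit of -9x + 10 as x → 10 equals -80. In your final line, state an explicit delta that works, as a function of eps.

delta = eps/9

Suppose eps > 0. We need delta > 0 so that 0 < |x − 10| < delta implies |(-9x + 10) + 80| < eps.
Since (-9x + 10) + 80 = -9(x − 10), we have |(-9x + 10) + 80| = 9|x − 10|.
Thus it suffices that |x − 10| < eps/9.
Take delta = eps/9. If 0 < |x − 10| < delta then |(-9x + 10) + 80| = 9|x − 10| < 9·(eps/9) = eps.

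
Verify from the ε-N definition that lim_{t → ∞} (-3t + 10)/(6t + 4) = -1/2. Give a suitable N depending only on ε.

N = 2/ε

Let ε > 0 be given. We seek N > 0 such that t > N implies |(-3t + 10)/(6t + 4) + 1/2| < ε.
(-3t + 10)/(6t + 4) + 1/2 = (6(-3t + 10) − (-3)(6t + 4)) / (6(6t + 4)) = 72/(6(6t + 4)).
For t > 0 we have 6t + 4 > 6t, so |(-3t + 10)/(6t + 4) + 1/2| = 72/(6(6t + 4)) < 72/(6·6t) = 2/t.
Thus |(-3t + 10)/(6t + 4) + 1/2| < ε whenever t > 2/ε.
Take N = 2/ε. If t > N then |(-3t + 10)/(6t + 4) + 1/2| < 2/t < ε.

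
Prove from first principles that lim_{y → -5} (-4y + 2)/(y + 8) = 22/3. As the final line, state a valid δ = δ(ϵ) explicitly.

Let ϵ > 0. We want δ > 0 with 0 < |y + 5| < δ ⇒ |(-4y + 2)/(y + 8) − (22/3)| < ϵ.
Combining over a common denominator, (-4y + 2)/(y + 8) − (22/3) = [(-4y + 2)·3 − 22·(y + 8)] / [3·(y + 8)] = -34(y + 5) / (3(y + 8)).
So |(-4y + 2)/(y + 8) − (22/3)| = 34|y + 5| / (3·|y + 8|).
Restrict δ ≤ 3/2. Then |y + 5| < 3/2 gives |y + 8| = |(y + 5) + 3| ≥ 3 − 3/2 = 3/2.
Hence |(-4y + 2)/(y + 8) − (22/3)| < 34|y + 5|/(3·(3/2)) = (68/9)|y + 5|, which is < ϵ once |y + 5| < (9/68)ϵ.
Take δ = min(3/2, (9/68)ϵ). Then 0 < |y + 5| < δ forces both bounds, so |(-4y + 2)/(y + 8) − (22/3)| < ϵ.

δ = min(3/2, (9/68)ϵ)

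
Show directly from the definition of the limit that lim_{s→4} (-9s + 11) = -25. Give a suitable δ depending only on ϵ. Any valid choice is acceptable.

Let ϵ > 0 be given. We need δ > 0 so that 0 < |s − 4| < δ implies |(-9s + 11) + 25| < ϵ.
Since (-9s + 11) + 25 = -9(s − 4), we have |(-9s + 11) + 25| = 9|s − 4|.
Thus it suffices that |s − 4| < ϵ/9.
Choosing δ = ϵ/9 gives |(-9s + 11) + 25| = 9|s − 4| < ϵ whenever |s − 4| < δ.

δ = ϵ/9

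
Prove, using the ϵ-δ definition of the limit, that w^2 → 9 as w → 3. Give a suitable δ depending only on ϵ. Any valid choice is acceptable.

δ = min(2, ϵ/8)

Let ϵ > 0. We seek δ > 0 with 0 < |w − 3| < δ ⇒ |w^2 − 9| < ϵ.
Factor: w^2 − 9 = (w − 3)(w + 3), so |w^2 − 9| = |w − 3|·|w + 3|.
Restrict δ ≤ 2. Then |w − 3| < 2 gives |w| < 5, so by the triangle inequality |w + 3| ≤ 5 + 3 = 8.
Hence |w^2 − 9| ≤ 8|w − 3|, which is < ϵ once |w − 3| < ϵ/8.
Take δ = min(2, ϵ/8). If 0 < |w − 3| < δ then both bounds hold and |w^2 − 9| ≤ 8|w − 3| < 8·(ϵ/8) = ϵ.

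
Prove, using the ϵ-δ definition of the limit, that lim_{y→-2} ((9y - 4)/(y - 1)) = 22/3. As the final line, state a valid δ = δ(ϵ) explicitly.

δ = min(3/2, (9/10)ϵ)

Fix ϵ > 0. We want δ > 0 with 0 < |y + 2| < δ ⇒ |(9y - 4)/(y - 1) − (22/3)| < ϵ.
Combining over a common denominator, (9y - 4)/(y - 1) − (22/3) = [(9y - 4)·(-3) − (-22)·(y - 1)] / [(-3)·(y - 1)] = -5(y + 2) / ((-3)(y - 1)).
So |(9y - 4)/(y - 1) − (22/3)| = 5|y + 2| / (3·|y − 1|).
Require δ ≤ 3/2, so |y − 1| ≥ |-3| − |y + 2| > 3 − 3/2 = 3/2.
Hence |(9y - 4)/(y - 1) − (22/3)| < 5|y + 2|/(3·(3/2)) = (10/9)|y + 2|, which is < ϵ once |y + 2| < (9/10)ϵ.
Take δ = min(3/2, (9/10)ϵ). Then 0 < |y + 2| < δ forces both bounds, so |(9y - 4)/(y - 1) − (22/3)| < ϵ.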